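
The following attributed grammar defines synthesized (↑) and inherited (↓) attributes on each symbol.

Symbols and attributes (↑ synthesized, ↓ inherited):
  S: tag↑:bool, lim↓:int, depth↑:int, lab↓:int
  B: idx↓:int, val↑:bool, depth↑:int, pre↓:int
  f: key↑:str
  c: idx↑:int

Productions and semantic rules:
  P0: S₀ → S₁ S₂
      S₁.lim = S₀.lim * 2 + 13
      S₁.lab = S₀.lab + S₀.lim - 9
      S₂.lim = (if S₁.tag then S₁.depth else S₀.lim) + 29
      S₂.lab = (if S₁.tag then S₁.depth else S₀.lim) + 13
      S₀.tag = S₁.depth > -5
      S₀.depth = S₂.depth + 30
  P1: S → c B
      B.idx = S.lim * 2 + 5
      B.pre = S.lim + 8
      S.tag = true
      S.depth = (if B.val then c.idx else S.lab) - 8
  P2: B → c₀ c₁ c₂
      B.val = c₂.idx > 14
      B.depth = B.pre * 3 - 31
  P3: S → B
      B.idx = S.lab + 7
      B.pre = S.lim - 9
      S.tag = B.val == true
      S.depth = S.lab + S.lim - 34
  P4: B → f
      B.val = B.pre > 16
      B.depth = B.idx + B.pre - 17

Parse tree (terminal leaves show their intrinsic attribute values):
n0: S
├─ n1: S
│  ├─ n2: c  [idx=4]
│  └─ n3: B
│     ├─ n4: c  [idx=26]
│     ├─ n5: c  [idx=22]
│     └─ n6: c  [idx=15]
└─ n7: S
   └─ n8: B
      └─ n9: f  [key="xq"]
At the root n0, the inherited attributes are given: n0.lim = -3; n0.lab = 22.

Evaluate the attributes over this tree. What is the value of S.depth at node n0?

1. n0.lim = -3  [given at root]
2. n0.lab = 22  [given at root]
3. n1.lim = 7  [S₀.lim * 2 + 13]
4. n1.lab = 10  [S₀.lab + S₀.lim - 9]
5. n2.idx = 4  [terminal]
6. n3.idx = 19  [S.lim * 2 + 5]
7. n3.pre = 15  [S.lim + 8]
8. n4.idx = 26  [terminal]
9. n5.idx = 22  [terminal]
10. n6.idx = 15  [terminal]
11. n3.val = true  [c₂.idx > 14]
12. n3.depth = 14  [B.pre * 3 - 31]
13. n1.tag = true  [true]
14. n1.depth = -4  [(if B.val then c.idx else S.lab) - 8]
15. n7.lim = 25  [(if S₁.tag then S₁.depth else S₀.lim) + 29]
16. n7.lab = 9  [(if S₁.tag then S₁.depth else S₀.lim) + 13]
17. n8.idx = 16  [S.lab + 7]
18. n8.pre = 16  [S.lim - 9]
19. n9.key = "xq"  [terminal]
20. n8.val = false  [B.pre > 16]
21. n8.depth = 15  [B.idx + B.pre - 17]
22. n7.tag = false  [B.val == true]
23. n7.depth = 0  [S.lab + S.lim - 34]
24. n0.tag = true  [S₁.depth > -5]
25. n0.depth = 30  [S₂.depth + 30]

30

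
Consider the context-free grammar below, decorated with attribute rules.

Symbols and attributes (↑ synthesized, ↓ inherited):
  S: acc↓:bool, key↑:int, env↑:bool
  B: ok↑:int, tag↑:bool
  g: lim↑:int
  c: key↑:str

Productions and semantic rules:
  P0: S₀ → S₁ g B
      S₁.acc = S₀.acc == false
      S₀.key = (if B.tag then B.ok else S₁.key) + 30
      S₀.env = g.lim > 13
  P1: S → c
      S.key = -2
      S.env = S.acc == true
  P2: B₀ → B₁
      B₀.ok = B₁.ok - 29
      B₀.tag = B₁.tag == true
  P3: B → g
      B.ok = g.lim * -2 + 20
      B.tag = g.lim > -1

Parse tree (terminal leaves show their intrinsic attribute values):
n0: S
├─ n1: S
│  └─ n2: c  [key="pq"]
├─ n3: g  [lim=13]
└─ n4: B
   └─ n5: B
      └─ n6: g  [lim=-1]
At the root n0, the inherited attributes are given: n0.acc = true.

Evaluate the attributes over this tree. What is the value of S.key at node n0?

28

1. n0.acc = true  [given at root]
2. n1.acc = false  [S₀.acc == false]
3. n2.key = "pq"  [terminal]
4. n1.key = -2  [-2]
5. n1.env = false  [S.acc == true]
6. n3.lim = 13  [terminal]
7. n6.lim = -1  [terminal]
8. n5.ok = 22  [g.lim * -2 + 20]
9. n5.tag = false  [g.lim > -1]
10. n4.ok = -7  [B₁.ok - 29]
11. n4.tag = false  [B₁.tag == true]
12. n0.key = 28  [(if B.tag then B.ok else S₁.key) + 30]
13. n0.env = false  [g.lim > 13]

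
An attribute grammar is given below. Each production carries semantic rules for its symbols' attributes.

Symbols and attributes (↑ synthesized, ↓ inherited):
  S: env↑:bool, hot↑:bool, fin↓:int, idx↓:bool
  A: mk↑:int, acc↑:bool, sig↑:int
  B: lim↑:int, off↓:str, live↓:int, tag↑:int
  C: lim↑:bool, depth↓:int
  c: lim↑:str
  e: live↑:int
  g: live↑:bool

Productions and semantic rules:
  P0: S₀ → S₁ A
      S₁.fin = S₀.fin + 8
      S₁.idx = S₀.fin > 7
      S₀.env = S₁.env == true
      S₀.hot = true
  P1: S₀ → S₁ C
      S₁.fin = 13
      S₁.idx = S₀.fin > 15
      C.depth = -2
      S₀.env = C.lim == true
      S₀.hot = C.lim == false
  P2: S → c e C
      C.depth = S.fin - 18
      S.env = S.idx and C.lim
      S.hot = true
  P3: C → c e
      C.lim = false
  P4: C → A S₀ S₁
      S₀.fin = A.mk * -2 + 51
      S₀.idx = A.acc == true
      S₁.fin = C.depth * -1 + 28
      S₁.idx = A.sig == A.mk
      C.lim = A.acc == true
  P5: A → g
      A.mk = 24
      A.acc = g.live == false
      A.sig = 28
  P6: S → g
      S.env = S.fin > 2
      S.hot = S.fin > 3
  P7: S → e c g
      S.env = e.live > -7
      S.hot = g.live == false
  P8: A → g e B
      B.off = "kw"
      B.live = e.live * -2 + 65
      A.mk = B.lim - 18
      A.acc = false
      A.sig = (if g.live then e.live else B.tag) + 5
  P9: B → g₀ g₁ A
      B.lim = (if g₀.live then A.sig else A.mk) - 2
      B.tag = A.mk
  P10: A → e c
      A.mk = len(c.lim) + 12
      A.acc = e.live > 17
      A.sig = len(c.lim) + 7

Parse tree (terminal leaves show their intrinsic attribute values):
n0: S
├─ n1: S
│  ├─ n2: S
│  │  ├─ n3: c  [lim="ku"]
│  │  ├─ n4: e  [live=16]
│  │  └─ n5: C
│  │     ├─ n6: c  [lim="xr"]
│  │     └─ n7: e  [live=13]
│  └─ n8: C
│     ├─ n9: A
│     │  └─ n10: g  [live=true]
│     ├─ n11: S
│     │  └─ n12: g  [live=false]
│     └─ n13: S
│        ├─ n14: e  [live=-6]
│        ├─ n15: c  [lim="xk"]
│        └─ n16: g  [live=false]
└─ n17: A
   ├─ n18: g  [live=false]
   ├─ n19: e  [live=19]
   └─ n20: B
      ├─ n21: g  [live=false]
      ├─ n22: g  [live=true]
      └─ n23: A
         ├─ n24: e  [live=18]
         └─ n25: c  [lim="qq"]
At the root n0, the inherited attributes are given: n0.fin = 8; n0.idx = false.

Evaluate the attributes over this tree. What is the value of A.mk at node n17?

-6

1. n0.fin = 8  [given at root]
2. n0.idx = false  [given at root]
3. n1.fin = 16  [S₀.fin + 8]
4. n1.idx = true  [S₀.fin > 7]
5. n2.fin = 13  [13]
6. n2.idx = true  [S₀.fin > 15]
7. n3.lim = "ku"  [terminal]
8. n4.live = 16  [terminal]
9. n5.depth = -5  [S.fin - 18]
10. n6.lim = "xr"  [terminal]
11. n7.live = 13  [terminal]
12. n5.lim = false  [false]
13. n2.env = false  [S.idx and C.lim]
14. n2.hot = true  [true]
15. n8.depth = -2  [-2]
16. n10.live = true  [terminal]
17. n9.mk = 24  [24]
18. n9.acc = false  [g.live == false]
19. n9.sig = 28  [28]
20. n11.fin = 3  [A.mk * -2 + 51]
21. n11.idx = false  [A.acc == true]
22. n12.live = false  [terminal]
23. n11.env = true  [S.fin > 2]
24. n11.hot = false  [S.fin > 3]
25. n13.fin = 30  [C.depth * -1 + 28]
26. n13.idx = false  [A.sig == A.mk]
27. n14.live = -6  [terminal]
28. n15.lim = "xk"  [terminal]
29. n16.live = false  [terminal]
30. n13.env = true  [e.live > -7]
31. n13.hot = true  [g.live == false]
32. n8.lim = false  [A.acc == true]
33. n1.env = false  [C.lim == true]
34. n1.hot = true  [C.lim == false]
35. n18.live = false  [terminal]
36. n19.live = 19  [terminal]
37. n20.off = "kw"  ["kw"]
38. n20.live = 27  [e.live * -2 + 65]
39. n21.live = false  [terminal]
40. n22.live = true  [terminal]
41. n24.live = 18  [terminal]
42. n25.lim = "qq"  [terminal]
43. n23.mk = 14  [len(c.lim) + 12]
44. n23.acc = true  [e.live > 17]
45. n23.sig = 9  [len(c.lim) + 7]
46. n20.lim = 12  [(if g₀.live then A.sig else A.mk) - 2]
47. n20.tag = 14  [A.mk]
48. n17.mk = -6  [B.lim - 18]
49. n17.acc = false  [false]
50. n17.sig = 19  [(if g.live then e.live else B.tag) + 5]
51. n0.env = false  [S₁.env == true]
52. n0.hot = true  [true]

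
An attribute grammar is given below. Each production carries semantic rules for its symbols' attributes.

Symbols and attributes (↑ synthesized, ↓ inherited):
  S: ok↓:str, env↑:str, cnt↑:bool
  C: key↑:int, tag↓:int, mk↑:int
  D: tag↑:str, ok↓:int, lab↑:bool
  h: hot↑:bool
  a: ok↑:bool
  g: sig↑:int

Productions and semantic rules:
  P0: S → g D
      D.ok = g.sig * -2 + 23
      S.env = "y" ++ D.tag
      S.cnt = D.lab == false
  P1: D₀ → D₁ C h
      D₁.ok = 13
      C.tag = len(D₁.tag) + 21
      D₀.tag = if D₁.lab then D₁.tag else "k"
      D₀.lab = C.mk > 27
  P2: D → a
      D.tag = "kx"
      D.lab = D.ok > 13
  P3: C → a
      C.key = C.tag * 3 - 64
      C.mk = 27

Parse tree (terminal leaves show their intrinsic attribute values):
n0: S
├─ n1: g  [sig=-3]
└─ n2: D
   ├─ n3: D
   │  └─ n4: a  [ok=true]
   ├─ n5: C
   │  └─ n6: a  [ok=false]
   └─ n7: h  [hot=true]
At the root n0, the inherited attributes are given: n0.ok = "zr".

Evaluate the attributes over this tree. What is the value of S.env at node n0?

1. n0.ok = "zr"  [given at root]
2. n1.sig = -3  [terminal]
3. n2.ok = 29  [g.sig * -2 + 23]
4. n3.ok = 13  [13]
5. n4.ok = true  [terminal]
6. n3.tag = "kx"  ["kx"]
7. n3.lab = false  [D.ok > 13]
8. n5.tag = 23  [len(D₁.tag) + 21]
9. n6.ok = false  [terminal]
10. n5.key = 5  [C.tag * 3 - 64]
11. n5.mk = 27  [27]
12. n7.hot = true  [terminal]
13. n2.tag = "k"  [if D₁.lab then D₁.tag else "k"]
14. n2.lab = false  [C.mk > 27]
15. n0.env = "yk"  ["y" ++ D.tag]
16. n0.cnt = true  [D.lab == false]

"yk"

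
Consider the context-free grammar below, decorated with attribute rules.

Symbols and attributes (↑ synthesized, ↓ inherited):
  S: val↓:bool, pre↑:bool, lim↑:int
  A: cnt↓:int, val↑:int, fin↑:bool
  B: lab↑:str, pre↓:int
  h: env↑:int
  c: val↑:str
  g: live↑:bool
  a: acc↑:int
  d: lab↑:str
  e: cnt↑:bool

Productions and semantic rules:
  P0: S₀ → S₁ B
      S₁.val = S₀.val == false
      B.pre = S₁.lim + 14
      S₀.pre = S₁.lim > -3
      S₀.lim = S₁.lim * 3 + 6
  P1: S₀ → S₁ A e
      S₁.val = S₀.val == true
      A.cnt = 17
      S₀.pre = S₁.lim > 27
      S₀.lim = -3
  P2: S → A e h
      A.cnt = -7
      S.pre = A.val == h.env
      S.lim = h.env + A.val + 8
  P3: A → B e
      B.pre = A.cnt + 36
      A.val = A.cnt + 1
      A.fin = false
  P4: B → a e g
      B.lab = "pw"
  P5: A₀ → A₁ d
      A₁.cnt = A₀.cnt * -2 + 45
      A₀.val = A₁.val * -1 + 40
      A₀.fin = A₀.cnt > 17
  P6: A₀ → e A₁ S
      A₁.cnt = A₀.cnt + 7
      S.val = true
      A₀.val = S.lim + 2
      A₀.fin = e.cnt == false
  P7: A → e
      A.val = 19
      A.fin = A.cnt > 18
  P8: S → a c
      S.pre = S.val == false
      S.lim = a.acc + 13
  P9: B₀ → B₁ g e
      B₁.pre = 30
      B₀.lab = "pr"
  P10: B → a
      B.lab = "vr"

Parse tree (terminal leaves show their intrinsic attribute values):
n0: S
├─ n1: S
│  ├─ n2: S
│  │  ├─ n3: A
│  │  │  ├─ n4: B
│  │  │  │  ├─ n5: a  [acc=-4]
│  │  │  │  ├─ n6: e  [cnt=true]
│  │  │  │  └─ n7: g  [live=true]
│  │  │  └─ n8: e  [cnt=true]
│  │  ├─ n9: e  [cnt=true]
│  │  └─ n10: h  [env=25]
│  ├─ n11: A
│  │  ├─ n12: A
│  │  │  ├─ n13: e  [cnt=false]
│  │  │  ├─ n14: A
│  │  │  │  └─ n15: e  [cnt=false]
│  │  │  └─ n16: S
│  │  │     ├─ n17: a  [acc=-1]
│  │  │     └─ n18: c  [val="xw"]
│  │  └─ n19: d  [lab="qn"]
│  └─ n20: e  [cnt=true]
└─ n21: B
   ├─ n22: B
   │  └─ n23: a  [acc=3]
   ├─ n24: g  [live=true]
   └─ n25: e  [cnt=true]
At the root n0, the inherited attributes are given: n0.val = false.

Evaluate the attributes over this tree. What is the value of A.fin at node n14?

1. n0.val = false  [given at root]
2. n1.val = true  [S₀.val == false]
3. n2.val = true  [S₀.val == true]
4. n3.cnt = -7  [-7]
5. n4.pre = 29  [A.cnt + 36]
6. n5.acc = -4  [terminal]
7. n6.cnt = true  [terminal]
8. n7.live = true  [terminal]
9. n4.lab = "pw"  ["pw"]
10. n8.cnt = true  [terminal]
11. n3.val = -6  [A.cnt + 1]
12. n3.fin = false  [false]
13. n9.cnt = true  [terminal]
14. n10.env = 25  [terminal]
15. n2.pre = false  [A.val == h.env]
16. n2.lim = 27  [h.env + A.val + 8]
17. n11.cnt = 17  [17]
18. n12.cnt = 11  [A₀.cnt * -2 + 45]
19. n13.cnt = false  [terminal]
20. n14.cnt = 18  [A₀.cnt + 7]
21. n15.cnt = false  [terminal]
22. n14.val = 19  [19]
23. n14.fin = false  [A.cnt > 18]
24. n16.val = true  [true]
25. n17.acc = -1  [terminal]
26. n18.val = "xw"  [terminal]
27. n16.pre = false  [S.val == false]
28. n16.lim = 12  [a.acc + 13]
29. n12.val = 14  [S.lim + 2]
30. n12.fin = true  [e.cnt == false]
31. n19.lab = "qn"  [terminal]
32. n11.val = 26  [A₁.val * -1 + 40]
33. n11.fin = false  [A₀.cnt > 17]
34. n20.cnt = true  [terminal]
35. n1.pre = false  [S₁.lim > 27]
36. n1.lim = -3  [-3]
37. n21.pre = 11  [S₁.lim + 14]
38. n22.pre = 30  [30]
39. n23.acc = 3  [terminal]
40. n22.lab = "vr"  ["vr"]
41. n24.live = true  [terminal]
42. n25.cnt = true  [terminal]
43. n21.lab = "pr"  ["pr"]
44. n0.pre = false  [S₁.lim > -3]
45. n0.lim = -3  [S₁.lim * 3 + 6]

false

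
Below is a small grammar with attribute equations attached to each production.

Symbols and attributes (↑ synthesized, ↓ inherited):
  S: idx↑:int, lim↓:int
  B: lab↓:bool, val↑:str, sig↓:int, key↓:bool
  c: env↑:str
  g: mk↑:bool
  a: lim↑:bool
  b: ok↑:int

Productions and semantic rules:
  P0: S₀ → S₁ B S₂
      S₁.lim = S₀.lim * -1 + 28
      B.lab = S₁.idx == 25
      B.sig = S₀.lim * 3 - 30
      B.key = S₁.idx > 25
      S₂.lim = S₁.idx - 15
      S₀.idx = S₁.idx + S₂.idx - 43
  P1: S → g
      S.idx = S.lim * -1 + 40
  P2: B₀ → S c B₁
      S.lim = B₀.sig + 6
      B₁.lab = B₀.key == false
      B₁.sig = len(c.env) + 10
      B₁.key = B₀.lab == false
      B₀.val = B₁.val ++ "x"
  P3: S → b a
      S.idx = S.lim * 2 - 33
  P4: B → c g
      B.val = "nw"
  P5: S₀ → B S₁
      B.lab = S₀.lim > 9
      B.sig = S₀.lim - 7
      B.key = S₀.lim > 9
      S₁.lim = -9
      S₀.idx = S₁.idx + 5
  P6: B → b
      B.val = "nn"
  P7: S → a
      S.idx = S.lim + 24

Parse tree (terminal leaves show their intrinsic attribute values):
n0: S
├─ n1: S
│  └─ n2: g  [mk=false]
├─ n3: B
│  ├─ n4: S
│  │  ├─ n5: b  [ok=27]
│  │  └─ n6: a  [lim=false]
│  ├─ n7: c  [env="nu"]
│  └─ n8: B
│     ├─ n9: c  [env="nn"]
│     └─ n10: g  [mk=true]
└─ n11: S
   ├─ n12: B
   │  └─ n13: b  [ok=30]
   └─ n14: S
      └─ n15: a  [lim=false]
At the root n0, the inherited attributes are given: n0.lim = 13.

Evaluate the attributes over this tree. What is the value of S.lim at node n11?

10

1. n0.lim = 13  [given at root]
2. n1.lim = 15  [S₀.lim * -1 + 28]
3. n2.mk = false  [terminal]
4. n1.idx = 25  [S.lim * -1 + 40]
5. n3.lab = true  [S₁.idx == 25]
6. n3.sig = 9  [S₀.lim * 3 - 30]
7. n3.key = false  [S₁.idx > 25]
8. n4.lim = 15  [B₀.sig + 6]
9. n5.ok = 27  [terminal]
10. n6.lim = false  [terminal]
11. n4.idx = -3  [S.lim * 2 - 33]
12. n7.env = "nu"  [terminal]
13. n8.lab = true  [B₀.key == false]
14. n8.sig = 12  [len(c.env) + 10]
15. n8.key = false  [B₀.lab == false]
16. n9.env = "nn"  [terminal]
17. n10.mk = true  [terminal]
18. n8.val = "nw"  ["nw"]
19. n3.val = "nwx"  [B₁.val ++ "x"]
20. n11.lim = 10  [S₁.idx - 15]
21. n12.lab = true  [S₀.lim > 9]
22. n12.sig = 3  [S₀.lim - 7]
23. n12.key = true  [S₀.lim > 9]
24. n13.ok = 30  [terminal]
25. n12.val = "nn"  ["nn"]
26. n14.lim = -9  [-9]
27. n15.lim = false  [terminal]
28. n14.idx = 15  [S.lim + 24]
29. n11.idx = 20  [S₁.idx + 5]
30. n0.idx = 2  [S₁.idx + S₂.idx - 43]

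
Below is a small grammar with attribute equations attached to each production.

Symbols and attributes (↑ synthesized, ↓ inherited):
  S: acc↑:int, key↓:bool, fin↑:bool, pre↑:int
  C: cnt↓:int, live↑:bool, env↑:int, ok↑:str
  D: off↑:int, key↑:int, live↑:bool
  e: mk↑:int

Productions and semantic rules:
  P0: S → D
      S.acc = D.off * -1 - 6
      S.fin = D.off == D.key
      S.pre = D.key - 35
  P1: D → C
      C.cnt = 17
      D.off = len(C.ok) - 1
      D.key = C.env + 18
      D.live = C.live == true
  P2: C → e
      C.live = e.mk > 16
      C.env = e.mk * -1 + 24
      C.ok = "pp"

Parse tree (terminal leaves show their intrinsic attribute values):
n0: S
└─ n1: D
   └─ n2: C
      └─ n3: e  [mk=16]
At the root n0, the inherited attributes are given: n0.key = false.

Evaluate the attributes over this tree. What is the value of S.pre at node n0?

1. n0.key = false  [given at root]
2. n2.cnt = 17  [17]
3. n3.mk = 16  [terminal]
4. n2.live = false  [e.mk > 16]
5. n2.env = 8  [e.mk * -1 + 24]
6. n2.ok = "pp"  ["pp"]
7. n1.off = 1  [len(C.ok) - 1]
8. n1.key = 26  [C.env + 18]
9. n1.live = false  [C.live == true]
10. n0.acc = -7  [D.off * -1 - 6]
11. n0.fin = false  [D.off == D.key]
12. n0.pre = -9  [D.key - 35]

-9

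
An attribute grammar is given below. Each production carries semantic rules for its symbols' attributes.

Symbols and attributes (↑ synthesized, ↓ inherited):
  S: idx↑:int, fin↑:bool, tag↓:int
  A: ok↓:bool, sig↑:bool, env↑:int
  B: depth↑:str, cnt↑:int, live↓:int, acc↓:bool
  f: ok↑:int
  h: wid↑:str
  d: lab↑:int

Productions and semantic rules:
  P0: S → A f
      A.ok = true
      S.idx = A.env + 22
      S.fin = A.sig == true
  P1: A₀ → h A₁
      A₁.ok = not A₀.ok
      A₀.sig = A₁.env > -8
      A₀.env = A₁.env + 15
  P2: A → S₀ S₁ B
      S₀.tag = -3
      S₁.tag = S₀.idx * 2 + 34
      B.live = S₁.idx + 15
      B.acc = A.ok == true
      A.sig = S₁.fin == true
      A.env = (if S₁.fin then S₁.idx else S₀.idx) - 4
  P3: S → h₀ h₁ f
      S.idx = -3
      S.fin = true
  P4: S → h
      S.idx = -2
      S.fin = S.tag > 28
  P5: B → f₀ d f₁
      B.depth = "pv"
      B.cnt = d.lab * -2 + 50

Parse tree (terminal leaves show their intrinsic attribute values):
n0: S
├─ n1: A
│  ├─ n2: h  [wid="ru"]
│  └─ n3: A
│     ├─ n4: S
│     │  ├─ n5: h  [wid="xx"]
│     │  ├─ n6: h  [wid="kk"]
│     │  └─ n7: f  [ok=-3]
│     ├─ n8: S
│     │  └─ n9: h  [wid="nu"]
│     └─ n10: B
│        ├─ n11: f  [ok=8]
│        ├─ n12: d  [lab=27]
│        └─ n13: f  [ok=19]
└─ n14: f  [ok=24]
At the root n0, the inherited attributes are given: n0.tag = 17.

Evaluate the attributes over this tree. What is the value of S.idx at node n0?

30

1. n0.tag = 17  [given at root]
2. n1.ok = true  [true]
3. n2.wid = "ru"  [terminal]
4. n3.ok = false  [not A₀.ok]
5. n4.tag = -3  [-3]
6. n5.wid = "xx"  [terminal]
7. n6.wid = "kk"  [terminal]
8. n7.ok = -3  [terminal]
9. n4.idx = -3  [-3]
10. n4.fin = true  [true]
11. n8.tag = 28  [S₀.idx * 2 + 34]
12. n9.wid = "nu"  [terminal]
13. n8.idx = -2  [-2]
14. n8.fin = false  [S.tag > 28]
15. n10.live = 13  [S₁.idx + 15]
16. n10.acc = false  [A.ok == true]
17. n11.ok = 8  [terminal]
18. n12.lab = 27  [terminal]
19. n13.ok = 19  [terminal]
20. n10.depth = "pv"  ["pv"]
21. n10.cnt = -4  [d.lab * -2 + 50]
22. n3.sig = false  [S₁.fin == true]
23. n3.env = -7  [(if S₁.fin then S₁.idx else S₀.idx) - 4]
24. n1.sig = true  [A₁.env > -8]
25. n1.env = 8  [A₁.env + 15]
26. n14.ok = 24  [terminal]
27. n0.idx = 30  [A.env + 22]
28. n0.fin = true  [A.sig == true]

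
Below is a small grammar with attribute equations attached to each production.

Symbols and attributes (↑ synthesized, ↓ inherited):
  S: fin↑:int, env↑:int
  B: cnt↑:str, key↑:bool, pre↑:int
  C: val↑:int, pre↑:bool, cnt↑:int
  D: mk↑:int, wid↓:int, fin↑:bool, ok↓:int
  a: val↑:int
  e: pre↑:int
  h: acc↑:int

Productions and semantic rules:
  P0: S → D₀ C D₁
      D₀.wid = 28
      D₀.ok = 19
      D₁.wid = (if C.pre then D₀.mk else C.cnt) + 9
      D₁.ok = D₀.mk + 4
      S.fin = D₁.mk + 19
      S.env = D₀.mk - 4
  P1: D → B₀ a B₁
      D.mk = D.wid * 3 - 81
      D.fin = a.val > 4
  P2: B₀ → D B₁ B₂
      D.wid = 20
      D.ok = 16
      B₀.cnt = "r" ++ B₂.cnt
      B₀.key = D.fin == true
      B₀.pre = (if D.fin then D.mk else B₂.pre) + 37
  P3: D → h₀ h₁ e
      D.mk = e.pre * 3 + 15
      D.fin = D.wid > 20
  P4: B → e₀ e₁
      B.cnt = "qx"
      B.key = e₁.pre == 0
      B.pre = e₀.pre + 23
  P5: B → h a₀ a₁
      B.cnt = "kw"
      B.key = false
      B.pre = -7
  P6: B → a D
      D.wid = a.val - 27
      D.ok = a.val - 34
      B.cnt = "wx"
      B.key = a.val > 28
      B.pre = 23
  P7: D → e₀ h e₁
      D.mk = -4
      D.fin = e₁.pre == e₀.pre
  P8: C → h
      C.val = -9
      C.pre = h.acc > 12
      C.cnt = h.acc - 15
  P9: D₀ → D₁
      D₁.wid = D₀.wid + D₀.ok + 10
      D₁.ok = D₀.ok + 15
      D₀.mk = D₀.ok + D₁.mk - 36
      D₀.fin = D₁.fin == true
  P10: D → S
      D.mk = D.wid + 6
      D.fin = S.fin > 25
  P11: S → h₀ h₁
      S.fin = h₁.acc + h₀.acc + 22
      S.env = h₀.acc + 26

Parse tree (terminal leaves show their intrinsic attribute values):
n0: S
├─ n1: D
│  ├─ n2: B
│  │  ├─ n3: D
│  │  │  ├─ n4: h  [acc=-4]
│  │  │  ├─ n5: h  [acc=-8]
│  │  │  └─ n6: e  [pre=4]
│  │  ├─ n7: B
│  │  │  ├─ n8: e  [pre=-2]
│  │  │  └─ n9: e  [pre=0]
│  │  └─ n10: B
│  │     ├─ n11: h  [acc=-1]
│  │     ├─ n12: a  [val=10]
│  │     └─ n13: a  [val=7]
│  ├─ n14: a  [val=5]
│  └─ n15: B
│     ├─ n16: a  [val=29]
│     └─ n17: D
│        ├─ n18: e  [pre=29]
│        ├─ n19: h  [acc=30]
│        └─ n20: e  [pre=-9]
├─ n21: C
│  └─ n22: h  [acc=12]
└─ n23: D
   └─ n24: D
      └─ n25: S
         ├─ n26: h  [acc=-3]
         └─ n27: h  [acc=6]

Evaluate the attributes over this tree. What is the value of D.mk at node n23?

0

1. n1.wid = 28  [28]
2. n1.ok = 19  [19]
3. n3.wid = 20  [20]
4. n3.ok = 16  [16]
5. n4.acc = -4  [terminal]
6. n5.acc = -8  [terminal]
7. n6.pre = 4  [terminal]
8. n3.mk = 27  [e.pre * 3 + 15]
9. n3.fin = false  [D.wid > 20]
10. n8.pre = -2  [terminal]
11. n9.pre = 0  [terminal]
12. n7.cnt = "qx"  ["qx"]
13. n7.key = true  [e₁.pre == 0]
14. n7.pre = 21  [e₀.pre + 23]
15. n11.acc = -1  [terminal]
16. n12.val = 10  [terminal]
17. n13.val = 7  [terminal]
18. n10.cnt = "kw"  ["kw"]
19. n10.key = false  [false]
20. n10.pre = -7  [-7]
21. n2.cnt = "rkw"  ["r" ++ B₂.cnt]
22. n2.key = false  [D.fin == true]
23. n2.pre = 30  [(if D.fin then D.mk else B₂.pre) + 37]
24. n14.val = 5  [terminal]
25. n16.val = 29  [terminal]
26. n17.wid = 2  [a.val - 27]
27. n17.ok = -5  [a.val - 34]
28. n18.pre = 29  [terminal]
29. n19.acc = 30  [terminal]
30. n20.pre = -9  [terminal]
31. n17.mk = -4  [-4]
32. n17.fin = false  [e₁.pre == e₀.pre]
33. n15.cnt = "wx"  ["wx"]
34. n15.key = true  [a.val > 28]
35. n15.pre = 23  [23]
36. n1.mk = 3  [D.wid * 3 - 81]
37. n1.fin = true  [a.val > 4]
38. n22.acc = 12  [terminal]
39. n21.val = -9  [-9]
40. n21.pre = false  [h.acc > 12]
41. n21.cnt = -3  [h.acc - 15]
42. n23.wid = 6  [(if C.pre then D₀.mk else C.cnt) + 9]
43. n23.ok = 7  [D₀.mk + 4]
44. n24.wid = 23  [D₀.wid + D₀.ok + 10]
45. n24.ok = 22  [D₀.ok + 15]
46. n26.acc = -3  [terminal]
47. n27.acc = 6  [terminal]
48. n25.fin = 25  [h₁.acc + h₀.acc + 22]
49. n25.env = 23  [h₀.acc + 26]
50. n24.mk = 29  [D.wid + 6]
51. n24.fin = false  [S.fin > 25]
52. n23.mk = 0  [D₀.ok + D₁.mk - 36]
53. n23.fin = false  [D₁.fin == true]
54. n0.fin = 19  [D₁.mk + 19]
55. n0.env = -1  [D₀.mk - 4]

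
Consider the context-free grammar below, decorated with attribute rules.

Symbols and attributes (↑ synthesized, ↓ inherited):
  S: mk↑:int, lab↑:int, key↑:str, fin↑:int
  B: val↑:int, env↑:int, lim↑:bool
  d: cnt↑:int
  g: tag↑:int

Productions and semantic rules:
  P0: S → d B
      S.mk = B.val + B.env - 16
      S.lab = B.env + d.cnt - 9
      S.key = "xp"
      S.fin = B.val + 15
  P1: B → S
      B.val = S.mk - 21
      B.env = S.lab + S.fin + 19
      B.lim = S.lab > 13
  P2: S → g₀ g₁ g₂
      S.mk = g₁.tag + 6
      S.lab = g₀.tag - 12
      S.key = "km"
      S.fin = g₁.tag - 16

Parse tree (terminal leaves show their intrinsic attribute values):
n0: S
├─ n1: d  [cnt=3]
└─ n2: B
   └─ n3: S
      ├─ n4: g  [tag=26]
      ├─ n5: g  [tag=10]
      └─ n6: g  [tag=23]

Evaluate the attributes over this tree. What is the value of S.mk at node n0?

6

1. n1.cnt = 3  [terminal]
2. n4.tag = 26  [terminal]
3. n5.tag = 10  [terminal]
4. n6.tag = 23  [terminal]
5. n3.mk = 16  [g₁.tag + 6]
6. n3.lab = 14  [g₀.tag - 12]
7. n3.key = "km"  ["km"]
8. n3.fin = -6  [g₁.tag - 16]
9. n2.val = -5  [S.mk - 21]
10. n2.env = 27  [S.lab + S.fin + 19]
11. n2.lim = true  [S.lab > 13]
12. n0.mk = 6  [B.val + B.env - 16]
13. n0.lab = 21  [B.env + d.cnt - 9]
14. n0.key = "xp"  ["xp"]
15. n0.fin = 10  [B.val + 15]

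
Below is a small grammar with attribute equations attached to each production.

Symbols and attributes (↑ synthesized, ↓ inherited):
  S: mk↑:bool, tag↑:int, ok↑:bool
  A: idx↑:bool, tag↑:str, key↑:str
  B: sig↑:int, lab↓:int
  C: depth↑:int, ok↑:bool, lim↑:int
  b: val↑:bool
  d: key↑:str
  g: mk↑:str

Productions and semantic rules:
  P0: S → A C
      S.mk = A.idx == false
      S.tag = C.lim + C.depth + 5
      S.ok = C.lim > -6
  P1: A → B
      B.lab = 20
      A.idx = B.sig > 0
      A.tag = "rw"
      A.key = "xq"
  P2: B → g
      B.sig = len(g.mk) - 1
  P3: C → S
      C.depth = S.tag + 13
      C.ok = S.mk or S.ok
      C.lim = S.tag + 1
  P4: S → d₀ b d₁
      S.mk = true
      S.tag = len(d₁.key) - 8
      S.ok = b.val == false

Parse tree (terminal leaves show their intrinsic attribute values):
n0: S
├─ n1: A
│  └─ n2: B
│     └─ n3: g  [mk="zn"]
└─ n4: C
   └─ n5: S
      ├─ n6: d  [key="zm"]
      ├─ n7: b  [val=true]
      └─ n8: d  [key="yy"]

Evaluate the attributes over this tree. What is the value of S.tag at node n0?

7

1. n2.lab = 20  [20]
2. n3.mk = "zn"  [terminal]
3. n2.sig = 1  [len(g.mk) - 1]
4. n1.idx = true  [B.sig > 0]
5. n1.tag = "rw"  ["rw"]
6. n1.key = "xq"  ["xq"]
7. n6.key = "zm"  [terminal]
8. n7.val = true  [terminal]
9. n8.key = "yy"  [terminal]
10. n5.mk = true  [true]
11. n5.tag = -6  [len(d₁.key) - 8]
12. n5.ok = false  [b.val == false]
13. n4.depth = 7  [S.tag + 13]
14. n4.ok = true  [S.mk or S.ok]
15. n4.lim = -5  [S.tag + 1]
16. n0.mk = false  [A.idx == false]
17. n0.tag = 7  [C.lim + C.depth + 5]
18. n0.ok = true  [C.lim > -6]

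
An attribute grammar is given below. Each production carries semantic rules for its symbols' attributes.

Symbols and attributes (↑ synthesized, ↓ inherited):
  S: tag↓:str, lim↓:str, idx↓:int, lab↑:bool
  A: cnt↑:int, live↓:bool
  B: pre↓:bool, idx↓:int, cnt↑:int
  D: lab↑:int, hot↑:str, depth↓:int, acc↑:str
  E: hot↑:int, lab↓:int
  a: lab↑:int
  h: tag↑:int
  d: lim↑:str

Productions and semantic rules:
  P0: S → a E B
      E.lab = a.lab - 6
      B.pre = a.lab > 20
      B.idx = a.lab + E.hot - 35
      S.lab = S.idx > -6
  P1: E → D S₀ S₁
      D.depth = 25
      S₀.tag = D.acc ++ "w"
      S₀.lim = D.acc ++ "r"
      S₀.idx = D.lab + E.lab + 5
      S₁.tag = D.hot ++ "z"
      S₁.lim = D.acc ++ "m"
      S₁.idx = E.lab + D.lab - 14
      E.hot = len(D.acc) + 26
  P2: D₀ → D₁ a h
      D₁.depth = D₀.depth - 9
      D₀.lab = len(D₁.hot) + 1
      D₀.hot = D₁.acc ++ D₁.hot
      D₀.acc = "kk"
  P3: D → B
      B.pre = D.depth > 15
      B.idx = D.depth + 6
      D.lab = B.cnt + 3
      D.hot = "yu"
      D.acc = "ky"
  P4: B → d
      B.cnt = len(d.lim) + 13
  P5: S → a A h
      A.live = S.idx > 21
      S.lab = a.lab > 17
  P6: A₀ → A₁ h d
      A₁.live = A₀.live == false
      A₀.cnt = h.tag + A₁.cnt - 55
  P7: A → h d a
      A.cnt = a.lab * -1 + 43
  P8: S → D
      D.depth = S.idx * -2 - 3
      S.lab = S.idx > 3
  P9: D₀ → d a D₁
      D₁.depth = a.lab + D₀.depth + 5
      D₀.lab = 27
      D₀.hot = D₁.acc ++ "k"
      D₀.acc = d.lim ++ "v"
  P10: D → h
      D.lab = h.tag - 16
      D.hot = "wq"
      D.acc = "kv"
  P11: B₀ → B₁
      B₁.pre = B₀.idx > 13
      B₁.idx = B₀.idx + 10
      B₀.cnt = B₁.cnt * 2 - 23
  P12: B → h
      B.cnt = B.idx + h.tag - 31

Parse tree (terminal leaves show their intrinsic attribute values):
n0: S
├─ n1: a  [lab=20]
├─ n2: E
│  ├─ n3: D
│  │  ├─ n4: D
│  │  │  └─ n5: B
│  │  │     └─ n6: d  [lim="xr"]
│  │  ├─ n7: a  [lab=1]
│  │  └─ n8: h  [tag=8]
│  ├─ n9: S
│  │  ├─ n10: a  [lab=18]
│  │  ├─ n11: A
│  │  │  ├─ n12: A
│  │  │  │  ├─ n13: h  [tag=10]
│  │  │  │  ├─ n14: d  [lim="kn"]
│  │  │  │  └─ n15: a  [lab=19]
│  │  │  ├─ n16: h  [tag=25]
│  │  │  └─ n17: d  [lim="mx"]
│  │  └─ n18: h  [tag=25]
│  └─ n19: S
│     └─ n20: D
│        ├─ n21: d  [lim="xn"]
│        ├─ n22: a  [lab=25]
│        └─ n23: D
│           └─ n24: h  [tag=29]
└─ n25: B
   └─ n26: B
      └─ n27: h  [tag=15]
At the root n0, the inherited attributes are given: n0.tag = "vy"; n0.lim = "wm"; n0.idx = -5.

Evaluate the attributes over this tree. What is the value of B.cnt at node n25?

1. n0.tag = "vy"  [given at root]
2. n0.lim = "wm"  [given at root]
3. n0.idx = -5  [given at root]
4. n1.lab = 20  [terminal]
5. n2.lab = 14  [a.lab - 6]
6. n3.depth = 25  [25]
7. n4.depth = 16  [D₀.depth - 9]
8. n5.pre = true  [D.depth > 15]
9. n5.idx = 22  [D.depth + 6]
10. n6.lim = "xr"  [terminal]
11. n5.cnt = 15  [len(d.lim) + 13]
12. n4.lab = 18  [B.cnt + 3]
13. n4.hot = "yu"  ["yu"]
14. n4.acc = "ky"  ["ky"]
15. n7.lab = 1  [terminal]
16. n8.tag = 8  [terminal]
17. n3.lab = 3  [len(D₁.hot) + 1]
18. n3.hot = "kyyu"  [D₁.acc ++ D₁.hot]
19. n3.acc = "kk"  ["kk"]
20. n9.tag = "kkw"  [D.acc ++ "w"]
21. n9.lim = "kkr"  [D.acc ++ "r"]
22. n9.idx = 22  [D.lab + E.lab + 5]
23. n10.lab = 18  [terminal]
24. n11.live = true  [S.idx > 21]
25. n12.live = false  [A₀.live == false]
26. n13.tag = 10  [terminal]
27. n14.lim = "kn"  [terminal]
28. n15.lab = 19  [terminal]
29. n12.cnt = 24  [a.lab * -1 + 43]
30. n16.tag = 25  [terminal]
31. n17.lim = "mx"  [terminal]
32. n11.cnt = -6  [h.tag + A₁.cnt - 55]
33. n18.tag = 25  [terminal]
34. n9.lab = true  [a.lab > 17]
35. n19.tag = "kyyuz"  [D.hot ++ "z"]
36. n19.lim = "kkm"  [D.acc ++ "m"]
37. n19.idx = 3  [E.lab + D.lab - 14]
38. n20.depth = -9  [S.idx * -2 - 3]
39. n21.lim = "xn"  [terminal]
40. n22.lab = 25  [terminal]
41. n23.depth = 21  [a.lab + D₀.depth + 5]
42. n24.tag = 29  [terminal]
43. n23.lab = 13  [h.tag - 16]
44. n23.hot = "wq"  ["wq"]
45. n23.acc = "kv"  ["kv"]
46. n20.lab = 27  [27]
47. n20.hot = "kvk"  [D₁.acc ++ "k"]
48. n20.acc = "xnv"  [d.lim ++ "v"]
49. n19.lab = false  [S.idx > 3]
50. n2.hot = 28  [len(D.acc) + 26]
51. n25.pre = false  [a.lab > 20]
52. n25.idx = 13  [a.lab + E.hot - 35]
53. n26.pre = false  [B₀.idx > 13]
54. n26.idx = 23  [B₀.idx + 10]
55. n27.tag = 15  [terminal]
56. n26.cnt = 7  [B.idx + h.tag - 31]
57. n25.cnt = -9  [B₁.cnt * 2 - 23]
58. n0.lab = true  [S.idx > -6]

-9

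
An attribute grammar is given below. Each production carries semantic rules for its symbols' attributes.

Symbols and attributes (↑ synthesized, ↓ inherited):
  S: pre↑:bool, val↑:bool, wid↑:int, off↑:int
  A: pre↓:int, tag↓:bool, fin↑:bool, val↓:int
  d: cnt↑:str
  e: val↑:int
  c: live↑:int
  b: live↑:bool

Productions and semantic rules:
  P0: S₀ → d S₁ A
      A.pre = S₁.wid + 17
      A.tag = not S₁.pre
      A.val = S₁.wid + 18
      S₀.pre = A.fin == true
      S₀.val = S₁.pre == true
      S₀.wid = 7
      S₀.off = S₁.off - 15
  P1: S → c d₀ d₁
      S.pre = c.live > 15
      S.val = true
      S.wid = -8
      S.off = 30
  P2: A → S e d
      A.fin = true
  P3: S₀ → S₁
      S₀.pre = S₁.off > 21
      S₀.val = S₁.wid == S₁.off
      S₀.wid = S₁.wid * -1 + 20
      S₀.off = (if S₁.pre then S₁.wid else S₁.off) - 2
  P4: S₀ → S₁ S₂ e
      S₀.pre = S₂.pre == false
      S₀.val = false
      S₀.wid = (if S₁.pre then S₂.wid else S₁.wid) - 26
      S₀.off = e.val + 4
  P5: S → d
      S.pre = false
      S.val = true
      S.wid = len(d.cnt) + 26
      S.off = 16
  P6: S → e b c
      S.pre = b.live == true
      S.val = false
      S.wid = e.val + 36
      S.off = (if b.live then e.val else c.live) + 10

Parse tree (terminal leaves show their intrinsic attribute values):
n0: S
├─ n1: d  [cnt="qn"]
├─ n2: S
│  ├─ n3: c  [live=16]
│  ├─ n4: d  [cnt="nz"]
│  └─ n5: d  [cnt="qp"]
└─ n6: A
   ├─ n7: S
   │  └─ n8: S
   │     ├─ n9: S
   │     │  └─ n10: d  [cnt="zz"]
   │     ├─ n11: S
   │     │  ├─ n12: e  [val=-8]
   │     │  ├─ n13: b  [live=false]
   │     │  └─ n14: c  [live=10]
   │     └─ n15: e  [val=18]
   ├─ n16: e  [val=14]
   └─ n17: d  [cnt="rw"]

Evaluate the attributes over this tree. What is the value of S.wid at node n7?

1. n1.cnt = "qn"  [terminal]
2. n3.live = 16  [terminal]
3. n4.cnt = "nz"  [terminal]
4. n5.cnt = "qp"  [terminal]
5. n2.pre = true  [c.live > 15]
6. n2.val = true  [true]
7. n2.wid = -8  [-8]
8. n2.off = 30  [30]
9. n6.pre = 9  [S₁.wid + 17]
10. n6.tag = false  [not S₁.pre]
11. n6.val = 10  [S₁.wid + 18]
12. n10.cnt = "zz"  [terminal]
13. n9.pre = false  [false]
14. n9.val = true  [true]
15. n9.wid = 28  [len(d.cnt) + 26]
16. n9.off = 16  [16]
17. n12.val = -8  [terminal]
18. n13.live = false  [terminal]
19. n14.live = 10  [terminal]
20. n11.pre = false  [b.live == true]
21. n11.val = false  [false]
22. n11.wid = 28  [e.val + 36]
23. n11.off = 20  [(if b.live then e.val else c.live) + 10]
24. n15.val = 18  [terminal]
25. n8.pre = true  [S₂.pre == false]
26. n8.val = false  [false]
27. n8.wid = 2  [(if S₁.pre then S₂.wid else S₁.wid) - 26]
28. n8.off = 22  [e.val + 4]
29. n7.pre = true  [S₁.off > 21]
30. n7.val = false  [S₁.wid == S₁.off]
31. n7.wid = 18  [S₁.wid * -1 + 20]
32. n7.off = 0  [(if S₁.pre then S₁.wid else S₁.off) - 2]
33. n16.val = 14  [terminal]
34. n17.cnt = "rw"  [terminal]
35. n6.fin = true  [true]
36. n0.pre = true  [A.fin == true]
37. n0.val = true  [S₁.pre == true]
38. n0.wid = 7  [7]
39. n0.off = 15  [S₁.off - 15]

18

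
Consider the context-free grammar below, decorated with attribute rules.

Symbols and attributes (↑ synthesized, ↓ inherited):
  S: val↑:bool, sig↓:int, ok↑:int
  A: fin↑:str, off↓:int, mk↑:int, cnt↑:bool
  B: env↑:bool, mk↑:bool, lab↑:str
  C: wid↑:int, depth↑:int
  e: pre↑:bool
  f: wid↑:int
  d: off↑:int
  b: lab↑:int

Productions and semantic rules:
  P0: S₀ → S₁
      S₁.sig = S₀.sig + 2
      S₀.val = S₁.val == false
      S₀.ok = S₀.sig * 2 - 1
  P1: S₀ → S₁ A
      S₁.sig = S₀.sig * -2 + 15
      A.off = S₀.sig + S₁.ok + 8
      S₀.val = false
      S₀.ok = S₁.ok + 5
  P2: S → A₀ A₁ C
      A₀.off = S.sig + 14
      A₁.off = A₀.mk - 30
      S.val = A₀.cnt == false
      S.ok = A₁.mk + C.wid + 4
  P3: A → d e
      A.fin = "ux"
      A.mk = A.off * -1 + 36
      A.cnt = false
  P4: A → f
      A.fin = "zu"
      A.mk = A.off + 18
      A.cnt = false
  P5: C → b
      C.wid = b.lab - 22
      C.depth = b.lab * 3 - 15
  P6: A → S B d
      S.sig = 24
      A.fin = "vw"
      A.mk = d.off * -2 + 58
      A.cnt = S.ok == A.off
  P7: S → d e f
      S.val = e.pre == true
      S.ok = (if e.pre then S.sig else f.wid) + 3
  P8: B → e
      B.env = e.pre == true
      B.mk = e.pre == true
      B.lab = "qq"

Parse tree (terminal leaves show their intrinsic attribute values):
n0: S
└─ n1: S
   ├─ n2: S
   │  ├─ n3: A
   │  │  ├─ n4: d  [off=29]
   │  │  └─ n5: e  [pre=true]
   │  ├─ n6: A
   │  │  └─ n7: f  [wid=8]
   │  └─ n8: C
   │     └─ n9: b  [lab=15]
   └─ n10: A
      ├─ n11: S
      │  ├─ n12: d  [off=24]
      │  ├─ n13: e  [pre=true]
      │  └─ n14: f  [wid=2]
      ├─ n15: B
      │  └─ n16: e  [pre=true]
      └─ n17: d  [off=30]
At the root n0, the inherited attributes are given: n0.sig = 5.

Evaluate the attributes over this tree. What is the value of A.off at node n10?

1. n0.sig = 5  [given at root]
2. n1.sig = 7  [S₀.sig + 2]
3. n2.sig = 1  [S₀.sig * -2 + 15]
4. n3.off = 15  [S.sig + 14]
5. n4.off = 29  [terminal]
6. n5.pre = true  [terminal]
7. n3.fin = "ux"  ["ux"]
8. n3.mk = 21  [A.off * -1 + 36]
9. n3.cnt = false  [false]
10. n6.off = -9  [A₀.mk - 30]
11. n7.wid = 8  [terminal]
12. n6.fin = "zu"  ["zu"]
13. n6.mk = 9  [A.off + 18]
14. n6.cnt = false  [false]
15. n9.lab = 15  [terminal]
16. n8.wid = -7  [b.lab - 22]
17. n8.depth = 30  [b.lab * 3 - 15]
18. n2.val = true  [A₀.cnt == false]
19. n2.ok = 6  [A₁.mk + C.wid + 4]
20. n10.off = 21  [S₀.sig + S₁.ok + 8]
21. n11.sig = 24  [24]
22. n12.off = 24  [terminal]
23. n13.pre = true  [terminal]
24. n14.wid = 2  [terminal]
25. n11.val = true  [e.pre == true]
26. n11.ok = 27  [(if e.pre then S.sig else f.wid) + 3]
27. n16.pre = true  [terminal]
28. n15.env = true  [e.pre == true]
29. n15.mk = true  [e.pre == true]
30. n15.lab = "qq"  ["qq"]
31. n17.off = 30  [terminal]
32. n10.fin = "vw"  ["vw"]
33. n10.mk = -2  [d.off * -2 + 58]
34. n10.cnt = false  [S.ok == A.off]
35. n1.val = false  [false]
36. n1.ok = 11  [S₁.ok + 5]
37. n0.val = true  [S₁.val == false]
38. n0.ok = 9  [S₀.sig * 2 - 1]

21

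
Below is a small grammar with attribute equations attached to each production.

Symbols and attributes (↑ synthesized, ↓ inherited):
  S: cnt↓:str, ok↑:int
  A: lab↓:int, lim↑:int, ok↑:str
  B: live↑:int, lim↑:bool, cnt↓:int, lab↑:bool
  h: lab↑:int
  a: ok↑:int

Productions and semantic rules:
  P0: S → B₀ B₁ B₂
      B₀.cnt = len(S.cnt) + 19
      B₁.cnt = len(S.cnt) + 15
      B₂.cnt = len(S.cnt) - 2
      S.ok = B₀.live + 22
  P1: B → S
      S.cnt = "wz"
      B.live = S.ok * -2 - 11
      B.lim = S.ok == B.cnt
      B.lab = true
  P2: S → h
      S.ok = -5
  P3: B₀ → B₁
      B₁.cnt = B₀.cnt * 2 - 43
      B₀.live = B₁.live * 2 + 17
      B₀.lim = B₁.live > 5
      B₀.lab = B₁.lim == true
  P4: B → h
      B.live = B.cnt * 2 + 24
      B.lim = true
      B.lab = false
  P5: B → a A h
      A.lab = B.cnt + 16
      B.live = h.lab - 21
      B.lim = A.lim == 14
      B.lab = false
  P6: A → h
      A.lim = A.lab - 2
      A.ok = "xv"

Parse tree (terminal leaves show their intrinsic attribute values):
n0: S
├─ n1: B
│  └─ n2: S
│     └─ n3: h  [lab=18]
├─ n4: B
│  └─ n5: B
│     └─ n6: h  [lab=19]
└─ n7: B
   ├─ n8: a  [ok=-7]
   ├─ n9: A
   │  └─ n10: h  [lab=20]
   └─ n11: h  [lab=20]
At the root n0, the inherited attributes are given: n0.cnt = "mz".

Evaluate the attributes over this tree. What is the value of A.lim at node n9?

14

1. n0.cnt = "mz"  [given at root]
2. n1.cnt = 21  [len(S.cnt) + 19]
3. n2.cnt = "wz"  ["wz"]
4. n3.lab = 18  [terminal]
5. n2.ok = -5  [-5]
6. n1.live = -1  [S.ok * -2 - 11]
7. n1.lim = false  [S.ok == B.cnt]
8. n1.lab = true  [true]
9. n4.cnt = 17  [len(S.cnt) + 15]
10. n5.cnt = -9  [B₀.cnt * 2 - 43]
11. n6.lab = 19  [terminal]
12. n5.live = 6  [B.cnt * 2 + 24]
13. n5.lim = true  [true]
14. n5.lab = false  [false]
15. n4.live = 29  [B₁.live * 2 + 17]
16. n4.lim = true  [B₁.live > 5]
17. n4.lab = true  [B₁.lim == true]
18. n7.cnt = 0  [len(S.cnt) - 2]
19. n8.ok = -7  [terminal]
20. n9.lab = 16  [B.cnt + 16]
21. n10.lab = 20  [terminal]
22. n9.lim = 14  [A.lab - 2]
23. n9.ok = "xv"  ["xv"]
24. n11.lab = 20  [terminal]
25. n7.live = -1  [h.lab - 21]
26. n7.lim = true  [A.lim == 14]
27. n7.lab = false  [false]
28. n0.ok = 21  [B₀.live + 22]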